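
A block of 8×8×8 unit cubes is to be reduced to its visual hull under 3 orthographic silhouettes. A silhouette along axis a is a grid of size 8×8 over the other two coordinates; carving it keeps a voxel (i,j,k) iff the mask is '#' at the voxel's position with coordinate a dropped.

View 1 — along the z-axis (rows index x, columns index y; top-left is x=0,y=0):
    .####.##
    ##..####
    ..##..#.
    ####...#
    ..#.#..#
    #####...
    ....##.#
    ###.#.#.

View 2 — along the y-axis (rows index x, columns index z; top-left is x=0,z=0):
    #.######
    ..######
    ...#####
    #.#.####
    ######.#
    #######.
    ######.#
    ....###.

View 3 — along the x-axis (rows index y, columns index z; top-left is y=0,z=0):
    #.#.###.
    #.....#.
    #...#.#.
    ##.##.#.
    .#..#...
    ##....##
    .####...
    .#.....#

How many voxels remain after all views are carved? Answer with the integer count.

|visual hull| = 85

start: 8×8×8 = 512 voxels
step 1: project along z, AND mask (36/64) → |grid| = 288
step 2: project along y, AND mask (48/64) → |grid| = 215
step 3: project along x, AND mask (27/64) → |grid| = 85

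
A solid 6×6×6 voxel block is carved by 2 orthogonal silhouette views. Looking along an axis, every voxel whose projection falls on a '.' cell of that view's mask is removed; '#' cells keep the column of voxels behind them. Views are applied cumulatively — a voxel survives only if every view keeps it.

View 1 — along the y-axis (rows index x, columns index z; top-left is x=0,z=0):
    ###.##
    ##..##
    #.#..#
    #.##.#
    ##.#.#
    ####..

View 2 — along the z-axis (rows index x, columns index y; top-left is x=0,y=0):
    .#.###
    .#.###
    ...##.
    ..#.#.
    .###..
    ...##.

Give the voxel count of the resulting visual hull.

70 voxels

full grid |V| = 216
step 1: project along y, AND mask (24/36) → |grid| = 144
step 2: project along z, AND mask (17/36) → |grid| = 70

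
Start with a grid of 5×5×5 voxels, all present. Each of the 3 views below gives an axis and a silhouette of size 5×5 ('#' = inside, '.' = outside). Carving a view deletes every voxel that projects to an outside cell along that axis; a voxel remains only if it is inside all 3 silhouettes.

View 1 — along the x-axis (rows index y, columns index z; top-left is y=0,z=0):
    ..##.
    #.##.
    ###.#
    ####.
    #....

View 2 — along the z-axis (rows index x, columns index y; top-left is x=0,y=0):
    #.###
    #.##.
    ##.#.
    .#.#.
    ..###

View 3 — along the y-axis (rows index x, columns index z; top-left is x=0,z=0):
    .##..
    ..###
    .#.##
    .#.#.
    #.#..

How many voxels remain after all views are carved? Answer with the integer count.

initial block: 5^3 = 125
carve view 1 (along x, YZ-mask fill 14/25): 70 voxels remain
carve view 2 (along z, XY-mask fill 15/25): 46 voxels remain
carve view 3 (along y, XZ-mask fill 12/25): 23 voxels remain

remaining voxels: 23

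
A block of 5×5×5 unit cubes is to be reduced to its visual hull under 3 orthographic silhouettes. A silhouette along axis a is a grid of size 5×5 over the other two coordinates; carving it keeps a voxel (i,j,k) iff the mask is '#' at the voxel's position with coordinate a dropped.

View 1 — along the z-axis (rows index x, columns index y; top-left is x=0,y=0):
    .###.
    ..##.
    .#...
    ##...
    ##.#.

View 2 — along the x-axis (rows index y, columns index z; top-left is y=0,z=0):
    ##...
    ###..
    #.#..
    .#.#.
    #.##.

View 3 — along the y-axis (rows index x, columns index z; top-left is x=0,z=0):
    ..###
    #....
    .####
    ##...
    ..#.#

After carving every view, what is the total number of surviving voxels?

start: 5×5×5 = 125 voxels
V1 z: intersect with XY mask (11 set) -- 55 left
V2 x: intersect with YZ mask (12 set) -- 26 left
V3 y: intersect with XZ mask (12 set) -- 11 left

voxel count = 11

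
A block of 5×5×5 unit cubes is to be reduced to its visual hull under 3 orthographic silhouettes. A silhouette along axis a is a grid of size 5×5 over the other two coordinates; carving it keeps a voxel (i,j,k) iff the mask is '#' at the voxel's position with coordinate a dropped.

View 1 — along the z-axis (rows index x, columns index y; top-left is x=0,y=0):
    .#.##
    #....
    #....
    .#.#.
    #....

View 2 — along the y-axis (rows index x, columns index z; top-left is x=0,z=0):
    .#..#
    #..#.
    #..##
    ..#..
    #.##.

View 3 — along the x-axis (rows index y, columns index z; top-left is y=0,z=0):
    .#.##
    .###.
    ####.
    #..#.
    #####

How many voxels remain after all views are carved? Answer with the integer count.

|visual hull| = 8

full grid |V| = 125
  1. axis=2 (XY plane), |mask|=8  ⇒  voxels=40
  2. axis=1 (XZ plane), |mask|=11  ⇒  voxels=16
  3. axis=0 (YZ plane), |mask|=17  ⇒  voxels=8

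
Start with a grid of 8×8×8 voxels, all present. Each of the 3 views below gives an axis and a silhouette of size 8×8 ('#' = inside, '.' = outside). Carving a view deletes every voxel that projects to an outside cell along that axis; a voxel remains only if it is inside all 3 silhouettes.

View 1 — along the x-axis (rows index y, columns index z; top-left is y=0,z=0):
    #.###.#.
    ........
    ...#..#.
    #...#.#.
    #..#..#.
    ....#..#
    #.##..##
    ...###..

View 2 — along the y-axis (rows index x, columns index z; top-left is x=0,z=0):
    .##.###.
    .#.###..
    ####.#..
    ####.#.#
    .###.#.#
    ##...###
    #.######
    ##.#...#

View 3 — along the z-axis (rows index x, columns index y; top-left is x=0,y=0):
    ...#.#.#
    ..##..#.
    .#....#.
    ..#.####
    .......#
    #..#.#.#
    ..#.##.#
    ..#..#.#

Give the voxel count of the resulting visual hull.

initial block: 8^3 = 512
step 1: project along x, AND mask (23/64) → |grid| = 184
step 2: project along y, AND mask (41/64) → |grid| = 104
step 3: project along z, AND mask (25/64) → |grid| = 42

remaining voxels: 42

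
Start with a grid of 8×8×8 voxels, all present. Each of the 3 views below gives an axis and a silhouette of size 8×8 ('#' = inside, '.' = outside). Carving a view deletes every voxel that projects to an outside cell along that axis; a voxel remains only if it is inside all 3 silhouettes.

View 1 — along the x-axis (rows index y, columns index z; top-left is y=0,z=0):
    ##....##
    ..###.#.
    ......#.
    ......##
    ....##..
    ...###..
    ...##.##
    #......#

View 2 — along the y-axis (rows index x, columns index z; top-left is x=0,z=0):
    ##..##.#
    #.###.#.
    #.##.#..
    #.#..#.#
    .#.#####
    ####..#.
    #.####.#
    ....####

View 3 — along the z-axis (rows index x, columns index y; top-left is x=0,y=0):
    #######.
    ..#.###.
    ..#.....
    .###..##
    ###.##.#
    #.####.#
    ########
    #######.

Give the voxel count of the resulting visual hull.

full grid |V| = 512
  1. axis=0 (YZ plane), |mask|=22  ⇒  voxels=176
  2. axis=1 (XZ plane), |mask|=39  ⇒  voxels=107
  3. axis=2 (XY plane), |mask|=44  ⇒  voxels=73

73 voxels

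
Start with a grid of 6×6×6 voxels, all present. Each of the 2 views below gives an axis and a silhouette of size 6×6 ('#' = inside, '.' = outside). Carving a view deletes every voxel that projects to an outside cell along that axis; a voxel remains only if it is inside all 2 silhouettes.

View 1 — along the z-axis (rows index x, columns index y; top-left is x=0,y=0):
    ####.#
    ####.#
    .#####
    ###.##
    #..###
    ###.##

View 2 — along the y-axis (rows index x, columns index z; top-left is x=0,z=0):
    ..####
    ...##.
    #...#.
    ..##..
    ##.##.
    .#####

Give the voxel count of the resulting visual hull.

91 voxels

initial block: 6^3 = 216
step 1: project along z, AND mask (29/36) → |grid| = 174
step 2: project along y, AND mask (19/36) → |grid| = 91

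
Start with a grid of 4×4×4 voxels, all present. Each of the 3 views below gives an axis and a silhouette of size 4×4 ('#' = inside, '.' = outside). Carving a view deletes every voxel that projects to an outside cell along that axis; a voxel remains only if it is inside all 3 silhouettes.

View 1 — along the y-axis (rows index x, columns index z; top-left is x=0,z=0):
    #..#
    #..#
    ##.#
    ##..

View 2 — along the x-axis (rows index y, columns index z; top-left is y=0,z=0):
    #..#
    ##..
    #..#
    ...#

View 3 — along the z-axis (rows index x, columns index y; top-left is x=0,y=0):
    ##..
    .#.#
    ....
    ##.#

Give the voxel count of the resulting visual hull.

|visual hull| = 8

before carving: 64 voxels (4×4×4)
step 1: project along y, AND mask (9/16) → |grid| = 36
step 2: project along x, AND mask (7/16) → |grid| = 23
step 3: project along z, AND mask (7/16) → |grid| = 8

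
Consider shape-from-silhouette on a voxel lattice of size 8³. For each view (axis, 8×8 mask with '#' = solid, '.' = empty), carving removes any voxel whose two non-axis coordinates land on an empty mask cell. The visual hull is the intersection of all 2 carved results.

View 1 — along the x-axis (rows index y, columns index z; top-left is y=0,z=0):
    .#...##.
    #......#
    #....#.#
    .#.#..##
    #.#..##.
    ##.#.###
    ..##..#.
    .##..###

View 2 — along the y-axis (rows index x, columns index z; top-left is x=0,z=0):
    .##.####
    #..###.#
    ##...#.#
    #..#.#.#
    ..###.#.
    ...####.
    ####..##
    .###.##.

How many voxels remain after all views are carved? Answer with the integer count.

before carving: 512 voxels (8×8×8)
carve view 1 (along x, YZ-mask fill 30/64): 240 voxels remain
carve view 2 (along y, XZ-mask fill 38/64): 147 voxels remain

|visual hull| = 147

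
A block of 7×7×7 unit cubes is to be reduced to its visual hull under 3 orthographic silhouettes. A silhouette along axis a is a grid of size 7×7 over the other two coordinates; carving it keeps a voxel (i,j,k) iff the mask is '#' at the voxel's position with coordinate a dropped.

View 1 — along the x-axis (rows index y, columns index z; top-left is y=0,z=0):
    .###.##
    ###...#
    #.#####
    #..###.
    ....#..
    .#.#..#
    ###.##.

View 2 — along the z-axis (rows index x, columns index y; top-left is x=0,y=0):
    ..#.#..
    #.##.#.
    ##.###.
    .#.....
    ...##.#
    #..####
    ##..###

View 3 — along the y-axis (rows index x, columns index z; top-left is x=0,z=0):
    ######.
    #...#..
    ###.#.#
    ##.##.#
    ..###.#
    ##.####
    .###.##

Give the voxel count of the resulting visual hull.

remaining voxels: 60

start: 7×7×7 = 343 voxels
  1. axis=0 (YZ plane), |mask|=28  ⇒  voxels=196
  2. axis=2 (XY plane), |mask|=25  ⇒  voxels=92
  3. axis=1 (XZ plane), |mask|=33  ⇒  voxels=60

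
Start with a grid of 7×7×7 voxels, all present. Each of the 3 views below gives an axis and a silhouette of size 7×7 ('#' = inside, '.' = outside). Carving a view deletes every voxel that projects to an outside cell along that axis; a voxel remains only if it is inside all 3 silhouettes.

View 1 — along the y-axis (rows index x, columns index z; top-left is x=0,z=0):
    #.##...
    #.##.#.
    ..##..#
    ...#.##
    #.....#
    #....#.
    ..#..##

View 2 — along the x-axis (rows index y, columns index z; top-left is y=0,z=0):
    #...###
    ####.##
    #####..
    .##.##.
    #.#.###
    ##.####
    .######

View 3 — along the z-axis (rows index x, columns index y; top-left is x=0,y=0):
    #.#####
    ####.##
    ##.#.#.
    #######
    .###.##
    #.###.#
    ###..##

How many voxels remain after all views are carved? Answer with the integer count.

74 voxels

full grid |V| = 343
  1. axis=1 (XZ plane), |mask|=20  ⇒  voxels=140
  2. axis=0 (YZ plane), |mask|=36  ⇒  voxels=100
  3. axis=2 (XY plane), |mask|=38  ⇒  voxels=74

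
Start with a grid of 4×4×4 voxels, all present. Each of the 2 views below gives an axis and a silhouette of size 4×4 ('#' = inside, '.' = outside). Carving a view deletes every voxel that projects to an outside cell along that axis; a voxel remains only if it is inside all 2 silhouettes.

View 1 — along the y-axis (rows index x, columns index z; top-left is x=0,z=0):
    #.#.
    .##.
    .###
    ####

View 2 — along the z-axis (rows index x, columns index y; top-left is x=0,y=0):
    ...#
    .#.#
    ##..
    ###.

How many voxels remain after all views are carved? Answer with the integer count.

|visual hull| = 24

initial block: 4^3 = 64
[1] y-view keeps 11 columns → grid now 44
[2] z-view keeps 8 columns → grid now 24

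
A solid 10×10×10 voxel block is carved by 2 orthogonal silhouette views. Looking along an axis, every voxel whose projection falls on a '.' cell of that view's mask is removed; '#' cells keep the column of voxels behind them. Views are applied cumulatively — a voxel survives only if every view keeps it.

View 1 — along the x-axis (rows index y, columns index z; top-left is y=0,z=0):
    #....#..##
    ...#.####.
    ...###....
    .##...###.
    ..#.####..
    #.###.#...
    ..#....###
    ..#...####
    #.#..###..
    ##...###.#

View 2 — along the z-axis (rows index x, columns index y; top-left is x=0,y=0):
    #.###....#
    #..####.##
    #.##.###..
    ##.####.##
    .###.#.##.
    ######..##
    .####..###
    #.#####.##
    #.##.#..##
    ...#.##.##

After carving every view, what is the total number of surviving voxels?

voxel count = 312

full grid |V| = 1000
carve view 1 (along x, YZ-mask fill 47/100): 470 voxels remain
carve view 2 (along z, XY-mask fill 66/100): 312 voxels remain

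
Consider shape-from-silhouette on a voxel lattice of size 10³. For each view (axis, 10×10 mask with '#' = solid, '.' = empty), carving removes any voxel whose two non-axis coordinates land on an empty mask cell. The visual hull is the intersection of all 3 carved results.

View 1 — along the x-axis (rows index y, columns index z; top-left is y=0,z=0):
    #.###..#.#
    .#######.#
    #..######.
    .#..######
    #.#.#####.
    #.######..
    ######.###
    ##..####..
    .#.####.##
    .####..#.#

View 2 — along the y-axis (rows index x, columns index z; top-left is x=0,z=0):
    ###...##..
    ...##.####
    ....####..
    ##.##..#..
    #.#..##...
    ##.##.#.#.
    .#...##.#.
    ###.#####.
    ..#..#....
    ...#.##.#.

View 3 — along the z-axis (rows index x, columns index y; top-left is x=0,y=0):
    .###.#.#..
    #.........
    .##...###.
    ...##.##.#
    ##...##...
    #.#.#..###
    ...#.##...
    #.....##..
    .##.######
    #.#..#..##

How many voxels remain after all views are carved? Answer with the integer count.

initial block: 10^3 = 1000
after view 1 [x-axis, 70 of 100 cells solid] → remaining = 700
after view 2 [y-axis, 48 of 100 cells solid] → remaining = 342
after view 3 [z-axis, 45 of 100 cells solid] → remaining = 146

146 voxels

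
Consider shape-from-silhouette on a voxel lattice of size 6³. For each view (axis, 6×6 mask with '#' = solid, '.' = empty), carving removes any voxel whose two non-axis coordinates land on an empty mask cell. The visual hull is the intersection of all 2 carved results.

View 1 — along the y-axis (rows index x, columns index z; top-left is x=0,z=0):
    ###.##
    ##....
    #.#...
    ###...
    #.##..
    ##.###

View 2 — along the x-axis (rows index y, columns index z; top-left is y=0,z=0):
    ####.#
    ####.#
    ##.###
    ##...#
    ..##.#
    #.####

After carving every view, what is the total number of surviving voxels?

before carving: 216 voxels (6×6×6)
step 1: project along y, AND mask (20/36) → |grid| = 120
step 2: project along x, AND mask (26/36) → |grid| = 88

remaining voxels: 88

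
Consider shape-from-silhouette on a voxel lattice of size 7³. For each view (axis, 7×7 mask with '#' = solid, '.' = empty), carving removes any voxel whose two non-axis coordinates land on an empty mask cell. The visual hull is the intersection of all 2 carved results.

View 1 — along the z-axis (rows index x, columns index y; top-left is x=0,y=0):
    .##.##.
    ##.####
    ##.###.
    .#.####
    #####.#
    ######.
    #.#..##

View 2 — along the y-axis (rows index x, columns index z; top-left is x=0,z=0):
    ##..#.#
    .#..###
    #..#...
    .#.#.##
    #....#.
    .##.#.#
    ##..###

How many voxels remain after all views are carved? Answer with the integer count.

|visual hull| = 126

initial block: 7^3 = 343
  1. axis=2 (XY plane), |mask|=36  ⇒  voxels=252
  2. axis=1 (XZ plane), |mask|=25  ⇒  voxels=126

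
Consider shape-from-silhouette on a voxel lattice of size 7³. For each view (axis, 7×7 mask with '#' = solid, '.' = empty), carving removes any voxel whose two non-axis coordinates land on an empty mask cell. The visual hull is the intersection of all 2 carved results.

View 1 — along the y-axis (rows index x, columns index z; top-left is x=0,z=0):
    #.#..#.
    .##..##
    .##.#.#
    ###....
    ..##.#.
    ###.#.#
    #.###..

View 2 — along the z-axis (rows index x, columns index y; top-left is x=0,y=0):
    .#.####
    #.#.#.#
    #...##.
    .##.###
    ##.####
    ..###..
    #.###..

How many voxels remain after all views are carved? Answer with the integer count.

voxel count = 107

initial block: 7^3 = 343
[1] y-view keeps 26 columns → grid now 182
[2] z-view keeps 30 columns → grid now 107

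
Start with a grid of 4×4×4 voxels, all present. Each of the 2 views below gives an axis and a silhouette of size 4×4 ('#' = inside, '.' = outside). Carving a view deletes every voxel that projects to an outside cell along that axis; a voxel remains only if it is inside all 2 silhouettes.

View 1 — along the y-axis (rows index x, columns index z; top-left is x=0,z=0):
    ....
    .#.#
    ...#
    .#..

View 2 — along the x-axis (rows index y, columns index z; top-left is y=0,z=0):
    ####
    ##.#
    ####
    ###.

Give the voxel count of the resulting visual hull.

voxel count = 14

full grid |V| = 64
  1. axis=1 (XZ plane), |mask|=4  ⇒  voxels=16
  2. axis=0 (YZ plane), |mask|=14  ⇒  voxels=14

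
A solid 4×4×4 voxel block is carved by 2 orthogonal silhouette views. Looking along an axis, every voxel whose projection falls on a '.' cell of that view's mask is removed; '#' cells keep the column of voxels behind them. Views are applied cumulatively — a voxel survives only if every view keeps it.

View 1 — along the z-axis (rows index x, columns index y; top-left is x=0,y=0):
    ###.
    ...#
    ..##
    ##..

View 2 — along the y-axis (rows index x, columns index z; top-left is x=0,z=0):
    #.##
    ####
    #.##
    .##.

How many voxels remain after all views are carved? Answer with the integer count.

remaining voxels: 23

full grid |V| = 64
after view 1 [z-axis, 8 of 16 cells solid] → remaining = 32
after view 2 [y-axis, 12 of 16 cells solid] → remaining = 23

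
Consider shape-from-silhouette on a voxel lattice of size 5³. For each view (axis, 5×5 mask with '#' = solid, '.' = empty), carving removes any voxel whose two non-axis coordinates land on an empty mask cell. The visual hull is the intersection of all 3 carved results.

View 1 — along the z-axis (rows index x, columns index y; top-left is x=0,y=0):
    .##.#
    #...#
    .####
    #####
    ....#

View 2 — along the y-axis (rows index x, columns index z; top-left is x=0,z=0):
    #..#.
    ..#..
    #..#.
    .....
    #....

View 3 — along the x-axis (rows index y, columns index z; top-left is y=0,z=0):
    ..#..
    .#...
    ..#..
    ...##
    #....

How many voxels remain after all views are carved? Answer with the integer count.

initial block: 5^3 = 125
  1. axis=2 (XY plane), |mask|=15  ⇒  voxels=75
  2. axis=1 (XZ plane), |mask|=6  ⇒  voxels=17
  3. axis=0 (YZ plane), |mask|=6  ⇒  voxels=5

remaining voxels: 5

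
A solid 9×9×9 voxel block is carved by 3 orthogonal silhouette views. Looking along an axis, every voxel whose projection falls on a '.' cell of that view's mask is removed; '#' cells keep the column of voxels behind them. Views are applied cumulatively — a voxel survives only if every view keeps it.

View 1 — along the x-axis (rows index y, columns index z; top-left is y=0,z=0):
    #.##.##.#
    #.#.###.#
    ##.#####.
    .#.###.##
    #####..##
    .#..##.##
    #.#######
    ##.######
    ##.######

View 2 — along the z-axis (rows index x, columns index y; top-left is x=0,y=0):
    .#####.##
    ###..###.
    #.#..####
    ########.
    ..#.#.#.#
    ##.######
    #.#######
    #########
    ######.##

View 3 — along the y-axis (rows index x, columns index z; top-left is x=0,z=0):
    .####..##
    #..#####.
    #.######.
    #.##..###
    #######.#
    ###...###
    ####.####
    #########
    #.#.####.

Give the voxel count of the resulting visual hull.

start: 9×9×9 = 729 voxels
V1 x: intersect with YZ mask (61 set) -- 549 left
V2 z: intersect with XY mask (64 set) -- 435 left
V3 y: intersect with XZ mask (62 set) -- 331 left

|visual hull| = 331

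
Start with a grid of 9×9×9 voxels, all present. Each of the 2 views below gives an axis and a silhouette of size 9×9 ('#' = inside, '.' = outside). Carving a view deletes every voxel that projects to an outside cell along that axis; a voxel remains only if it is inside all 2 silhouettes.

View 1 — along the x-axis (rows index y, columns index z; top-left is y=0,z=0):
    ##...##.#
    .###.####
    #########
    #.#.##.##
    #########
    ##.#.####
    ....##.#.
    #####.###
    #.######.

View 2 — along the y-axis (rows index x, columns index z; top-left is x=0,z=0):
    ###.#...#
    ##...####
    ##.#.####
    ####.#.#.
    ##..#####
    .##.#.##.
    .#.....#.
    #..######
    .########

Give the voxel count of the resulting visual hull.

before carving: 729 voxels (9×9×9)
V1 x: intersect with YZ mask (61 set) -- 549 left
V2 y: intersect with XZ mask (53 set) -- 364 left

voxel count = 364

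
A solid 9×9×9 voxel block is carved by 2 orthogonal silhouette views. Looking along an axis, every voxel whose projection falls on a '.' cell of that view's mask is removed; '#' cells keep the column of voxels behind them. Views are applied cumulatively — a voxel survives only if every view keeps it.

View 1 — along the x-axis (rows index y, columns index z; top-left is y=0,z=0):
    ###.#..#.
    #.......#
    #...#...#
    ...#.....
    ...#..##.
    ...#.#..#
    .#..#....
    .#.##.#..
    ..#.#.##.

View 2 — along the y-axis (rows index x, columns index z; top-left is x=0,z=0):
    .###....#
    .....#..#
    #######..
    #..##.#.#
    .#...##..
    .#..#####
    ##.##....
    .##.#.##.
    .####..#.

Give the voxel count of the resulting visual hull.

|visual hull| = 128

start: 9×9×9 = 729 voxels
[1] x-view keeps 27 columns → grid now 243
[2] y-view keeps 41 columns → grid now 128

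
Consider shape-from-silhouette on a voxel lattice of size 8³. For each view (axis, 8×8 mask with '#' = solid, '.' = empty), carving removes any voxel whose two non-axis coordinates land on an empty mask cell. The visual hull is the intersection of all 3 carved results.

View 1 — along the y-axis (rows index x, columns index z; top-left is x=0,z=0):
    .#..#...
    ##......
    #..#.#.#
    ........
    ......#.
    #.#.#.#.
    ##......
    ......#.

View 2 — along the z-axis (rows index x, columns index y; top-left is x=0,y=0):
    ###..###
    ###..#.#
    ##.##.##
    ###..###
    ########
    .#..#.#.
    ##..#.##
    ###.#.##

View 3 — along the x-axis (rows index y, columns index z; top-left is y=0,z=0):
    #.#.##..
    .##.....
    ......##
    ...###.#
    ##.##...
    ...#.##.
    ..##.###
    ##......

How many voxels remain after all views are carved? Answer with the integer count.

full grid |V| = 512
  1. axis=1 (XZ plane), |mask|=16  ⇒  voxels=128
  2. axis=2 (XY plane), |mask|=45  ⇒  voxels=82
  3. axis=0 (YZ plane), |mask|=26  ⇒  voxels=34

remaining voxels: 34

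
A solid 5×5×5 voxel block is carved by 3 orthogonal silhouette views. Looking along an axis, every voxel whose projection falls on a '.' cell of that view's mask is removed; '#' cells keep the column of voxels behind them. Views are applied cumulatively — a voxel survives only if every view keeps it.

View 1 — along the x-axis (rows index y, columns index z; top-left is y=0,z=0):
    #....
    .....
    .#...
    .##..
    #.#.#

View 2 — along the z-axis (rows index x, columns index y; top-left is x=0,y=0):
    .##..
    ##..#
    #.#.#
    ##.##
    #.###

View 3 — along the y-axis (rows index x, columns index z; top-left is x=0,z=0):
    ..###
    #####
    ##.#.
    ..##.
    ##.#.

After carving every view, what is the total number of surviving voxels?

remaining voxels: 13

initial block: 5^3 = 125
after view 1 [x-axis, 7 of 25 cells solid] → remaining = 35
after view 2 [z-axis, 16 of 25 cells solid] → remaining = 23
after view 3 [y-axis, 16 of 25 cells solid] → remaining = 13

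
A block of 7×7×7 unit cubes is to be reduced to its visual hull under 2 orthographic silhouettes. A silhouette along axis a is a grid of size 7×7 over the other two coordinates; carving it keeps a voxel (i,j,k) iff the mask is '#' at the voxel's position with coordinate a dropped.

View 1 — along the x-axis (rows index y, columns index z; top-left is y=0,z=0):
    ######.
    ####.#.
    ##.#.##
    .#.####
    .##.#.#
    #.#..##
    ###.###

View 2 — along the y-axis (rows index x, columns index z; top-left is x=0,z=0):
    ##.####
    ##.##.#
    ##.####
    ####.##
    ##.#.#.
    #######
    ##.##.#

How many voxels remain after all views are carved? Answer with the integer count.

start: 7×7×7 = 343 voxels
V1 x: intersect with YZ mask (35 set) -- 245 left
V2 y: intersect with XZ mask (39 set) -- 195 left

|visual hull| = 195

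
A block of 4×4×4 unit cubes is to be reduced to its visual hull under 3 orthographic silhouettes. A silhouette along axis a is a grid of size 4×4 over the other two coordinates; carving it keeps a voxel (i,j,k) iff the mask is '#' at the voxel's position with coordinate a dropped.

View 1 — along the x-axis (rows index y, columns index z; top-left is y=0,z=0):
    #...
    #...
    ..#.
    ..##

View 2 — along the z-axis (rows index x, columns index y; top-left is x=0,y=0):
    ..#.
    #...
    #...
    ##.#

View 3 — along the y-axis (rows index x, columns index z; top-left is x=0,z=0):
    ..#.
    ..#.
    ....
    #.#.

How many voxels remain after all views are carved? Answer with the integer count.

start: 4×4×4 = 64 voxels
after view 1 [x-axis, 5 of 16 cells solid] → remaining = 20
after view 2 [z-axis, 6 of 16 cells solid] → remaining = 7
after view 3 [y-axis, 4 of 16 cells solid] → remaining = 4

4 voxels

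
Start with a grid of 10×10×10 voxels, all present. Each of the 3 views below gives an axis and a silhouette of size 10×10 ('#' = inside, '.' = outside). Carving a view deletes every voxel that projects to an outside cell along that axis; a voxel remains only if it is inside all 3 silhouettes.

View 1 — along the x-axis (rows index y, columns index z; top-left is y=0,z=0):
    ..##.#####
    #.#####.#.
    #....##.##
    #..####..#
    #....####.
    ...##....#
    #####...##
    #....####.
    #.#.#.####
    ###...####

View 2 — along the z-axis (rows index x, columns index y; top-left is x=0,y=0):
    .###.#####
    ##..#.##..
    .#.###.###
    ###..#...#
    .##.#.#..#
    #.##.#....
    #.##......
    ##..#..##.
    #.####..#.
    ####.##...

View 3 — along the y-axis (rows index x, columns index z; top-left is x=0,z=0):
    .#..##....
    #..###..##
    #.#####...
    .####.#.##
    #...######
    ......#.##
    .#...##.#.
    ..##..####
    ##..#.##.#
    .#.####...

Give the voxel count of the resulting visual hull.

initial block: 10^3 = 1000
  1. axis=0 (YZ plane), |mask|=59  ⇒  voxels=590
  2. axis=2 (XY plane), |mask|=54  ⇒  voxels=316
  3. axis=1 (XZ plane), |mask|=53  ⇒  voxels=178

178 voxels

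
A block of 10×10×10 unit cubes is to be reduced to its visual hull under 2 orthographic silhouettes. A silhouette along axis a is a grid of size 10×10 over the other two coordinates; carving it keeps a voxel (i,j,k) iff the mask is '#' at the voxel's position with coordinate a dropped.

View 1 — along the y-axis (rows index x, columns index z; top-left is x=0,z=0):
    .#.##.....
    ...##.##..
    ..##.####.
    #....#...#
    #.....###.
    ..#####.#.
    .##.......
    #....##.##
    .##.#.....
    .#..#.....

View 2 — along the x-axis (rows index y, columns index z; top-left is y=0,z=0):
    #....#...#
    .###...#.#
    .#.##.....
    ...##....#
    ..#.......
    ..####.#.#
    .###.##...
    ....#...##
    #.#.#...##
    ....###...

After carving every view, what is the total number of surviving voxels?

before carving: 1000 voxels (10×10×10)
carve view 1 (along y, XZ-mask fill 38/100): 380 voxels remain
carve view 2 (along x, YZ-mask fill 37/100): 140 voxels remain

remaining voxels: 140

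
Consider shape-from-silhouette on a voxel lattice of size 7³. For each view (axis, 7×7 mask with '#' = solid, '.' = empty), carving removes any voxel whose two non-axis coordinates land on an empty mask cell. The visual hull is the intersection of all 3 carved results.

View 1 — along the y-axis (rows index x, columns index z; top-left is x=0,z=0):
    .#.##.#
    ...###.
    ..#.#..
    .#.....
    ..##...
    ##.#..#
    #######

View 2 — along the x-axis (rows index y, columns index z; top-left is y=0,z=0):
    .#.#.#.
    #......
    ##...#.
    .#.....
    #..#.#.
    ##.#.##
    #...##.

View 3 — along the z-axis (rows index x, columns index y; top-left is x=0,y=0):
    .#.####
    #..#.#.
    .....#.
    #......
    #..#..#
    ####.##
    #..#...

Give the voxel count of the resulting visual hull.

full grid |V| = 343
carve view 1 (along y, XZ-mask fill 23/49): 161 voxels remain
carve view 2 (along x, YZ-mask fill 19/49): 58 voxels remain
carve view 3 (along z, XY-mask fill 21/49): 27 voxels remain

27 voxels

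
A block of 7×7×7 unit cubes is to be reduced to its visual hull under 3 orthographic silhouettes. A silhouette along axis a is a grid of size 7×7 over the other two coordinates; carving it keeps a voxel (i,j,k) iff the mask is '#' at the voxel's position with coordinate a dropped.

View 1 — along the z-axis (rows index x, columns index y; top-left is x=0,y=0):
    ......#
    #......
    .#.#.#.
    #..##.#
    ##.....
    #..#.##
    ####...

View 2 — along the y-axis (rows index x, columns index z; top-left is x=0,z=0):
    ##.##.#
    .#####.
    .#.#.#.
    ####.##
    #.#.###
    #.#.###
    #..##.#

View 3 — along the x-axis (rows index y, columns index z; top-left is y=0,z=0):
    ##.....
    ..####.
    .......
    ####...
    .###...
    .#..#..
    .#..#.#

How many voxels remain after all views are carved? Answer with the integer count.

initial block: 7^3 = 343
[1] z-view keeps 19 columns → grid now 133
[2] y-view keeps 33 columns → grid now 89
[3] x-view keeps 18 columns → grid now 35

voxel count = 35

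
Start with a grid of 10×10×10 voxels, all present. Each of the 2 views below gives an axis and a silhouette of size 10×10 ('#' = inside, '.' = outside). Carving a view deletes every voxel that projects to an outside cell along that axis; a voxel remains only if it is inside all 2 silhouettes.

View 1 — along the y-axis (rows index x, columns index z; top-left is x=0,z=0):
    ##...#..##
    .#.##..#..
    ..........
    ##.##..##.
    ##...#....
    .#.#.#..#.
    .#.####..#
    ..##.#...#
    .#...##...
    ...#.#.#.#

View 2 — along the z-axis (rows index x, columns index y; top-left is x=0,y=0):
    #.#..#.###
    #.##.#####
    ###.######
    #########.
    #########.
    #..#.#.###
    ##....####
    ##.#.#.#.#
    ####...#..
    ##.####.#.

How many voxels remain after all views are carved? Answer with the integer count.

|visual hull| = 270

full grid |V| = 1000
V1 y: intersect with XZ mask (39 set) -- 390 left
V2 z: intersect with XY mask (71 set) -- 270 left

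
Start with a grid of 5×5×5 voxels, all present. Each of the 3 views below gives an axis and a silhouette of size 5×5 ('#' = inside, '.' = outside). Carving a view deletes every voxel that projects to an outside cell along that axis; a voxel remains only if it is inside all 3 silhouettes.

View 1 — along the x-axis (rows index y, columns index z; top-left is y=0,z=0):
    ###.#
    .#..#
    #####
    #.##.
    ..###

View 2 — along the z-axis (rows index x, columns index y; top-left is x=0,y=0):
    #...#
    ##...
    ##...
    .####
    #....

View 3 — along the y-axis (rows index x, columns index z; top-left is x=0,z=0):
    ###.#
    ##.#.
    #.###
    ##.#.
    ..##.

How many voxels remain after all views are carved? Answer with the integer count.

remaining voxels: 21

initial block: 5^3 = 125
after view 1 [x-axis, 17 of 25 cells solid] → remaining = 85
after view 2 [z-axis, 11 of 25 cells solid] → remaining = 36
after view 3 [y-axis, 16 of 25 cells solid] → remaining = 21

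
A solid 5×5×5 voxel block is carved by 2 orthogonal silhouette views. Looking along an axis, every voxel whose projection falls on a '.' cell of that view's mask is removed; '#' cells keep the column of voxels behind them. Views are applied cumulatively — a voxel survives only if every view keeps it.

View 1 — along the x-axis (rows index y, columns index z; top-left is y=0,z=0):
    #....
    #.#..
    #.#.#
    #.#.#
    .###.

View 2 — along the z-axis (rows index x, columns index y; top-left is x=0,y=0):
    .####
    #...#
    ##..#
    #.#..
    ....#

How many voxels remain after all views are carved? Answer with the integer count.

full grid |V| = 125
after view 1 [x-axis, 12 of 25 cells solid] → remaining = 60
after view 2 [z-axis, 12 of 25 cells solid] → remaining = 28

voxel count = 28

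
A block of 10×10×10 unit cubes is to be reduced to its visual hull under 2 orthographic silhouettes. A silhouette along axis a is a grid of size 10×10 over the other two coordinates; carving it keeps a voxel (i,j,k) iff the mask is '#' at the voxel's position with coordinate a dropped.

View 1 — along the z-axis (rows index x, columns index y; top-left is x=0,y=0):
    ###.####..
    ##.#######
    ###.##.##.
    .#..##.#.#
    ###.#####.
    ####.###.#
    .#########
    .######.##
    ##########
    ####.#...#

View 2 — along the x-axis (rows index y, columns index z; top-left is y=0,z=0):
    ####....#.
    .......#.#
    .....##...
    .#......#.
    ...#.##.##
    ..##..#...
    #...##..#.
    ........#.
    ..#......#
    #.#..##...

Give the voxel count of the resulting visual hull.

initial block: 10^3 = 1000
[1] z-view keeps 77 columns → grid now 770
[2] x-view keeps 30 columns → grid now 229

|visual hull| = 229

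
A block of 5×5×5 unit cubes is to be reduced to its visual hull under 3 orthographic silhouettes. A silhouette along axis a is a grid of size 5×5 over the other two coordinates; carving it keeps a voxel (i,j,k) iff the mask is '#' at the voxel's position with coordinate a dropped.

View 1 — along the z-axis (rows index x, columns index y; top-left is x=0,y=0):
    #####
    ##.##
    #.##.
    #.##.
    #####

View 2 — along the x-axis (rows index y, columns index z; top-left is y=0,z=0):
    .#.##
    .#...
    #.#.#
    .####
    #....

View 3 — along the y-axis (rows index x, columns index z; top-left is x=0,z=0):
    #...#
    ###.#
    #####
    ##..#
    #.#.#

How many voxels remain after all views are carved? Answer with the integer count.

voxel count = 35

full grid |V| = 125
carve view 1 (along z, XY-mask fill 20/25): 100 voxels remain
carve view 2 (along x, YZ-mask fill 12/25): 53 voxels remain
carve view 3 (along y, XZ-mask fill 17/25): 35 voxels remain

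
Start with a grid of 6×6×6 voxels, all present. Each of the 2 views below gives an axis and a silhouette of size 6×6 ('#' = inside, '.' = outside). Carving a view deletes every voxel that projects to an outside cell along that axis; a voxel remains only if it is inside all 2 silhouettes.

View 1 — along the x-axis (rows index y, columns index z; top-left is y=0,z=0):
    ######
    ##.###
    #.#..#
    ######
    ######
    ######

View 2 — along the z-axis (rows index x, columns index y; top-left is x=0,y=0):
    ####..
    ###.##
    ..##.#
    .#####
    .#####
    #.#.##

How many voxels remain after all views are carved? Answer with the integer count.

start: 6×6×6 = 216 voxels
carve view 1 (along x, YZ-mask fill 32/36): 192 voxels remain
carve view 2 (along z, XY-mask fill 26/36): 134 voxels remain

|visual hull| = 134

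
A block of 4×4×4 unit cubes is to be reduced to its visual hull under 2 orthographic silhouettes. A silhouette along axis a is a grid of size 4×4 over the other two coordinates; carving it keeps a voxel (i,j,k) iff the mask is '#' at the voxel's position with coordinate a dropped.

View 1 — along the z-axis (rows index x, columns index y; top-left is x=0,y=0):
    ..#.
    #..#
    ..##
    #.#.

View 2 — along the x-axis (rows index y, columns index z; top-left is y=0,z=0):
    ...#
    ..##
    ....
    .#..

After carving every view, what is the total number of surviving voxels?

remaining voxels: 4

start: 4×4×4 = 64 voxels
after view 1 [z-axis, 7 of 16 cells solid] → remaining = 28
after view 2 [x-axis, 4 of 16 cells solid] → remaining = 4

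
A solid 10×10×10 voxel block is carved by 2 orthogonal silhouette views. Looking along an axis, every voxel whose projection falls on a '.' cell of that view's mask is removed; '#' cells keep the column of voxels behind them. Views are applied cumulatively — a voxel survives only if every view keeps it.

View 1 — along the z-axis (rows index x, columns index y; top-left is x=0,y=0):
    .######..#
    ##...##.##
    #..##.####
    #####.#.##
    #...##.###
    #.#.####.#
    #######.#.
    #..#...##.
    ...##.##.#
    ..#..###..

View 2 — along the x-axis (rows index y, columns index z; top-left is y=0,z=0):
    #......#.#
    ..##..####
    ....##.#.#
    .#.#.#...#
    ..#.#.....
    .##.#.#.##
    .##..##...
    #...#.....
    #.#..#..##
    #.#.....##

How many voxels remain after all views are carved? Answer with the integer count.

before carving: 1000 voxels (10×10×10)
[1] z-view keeps 62 columns → grid now 620
[2] x-view keeps 40 columns → grid now 241

|visual hull| = 241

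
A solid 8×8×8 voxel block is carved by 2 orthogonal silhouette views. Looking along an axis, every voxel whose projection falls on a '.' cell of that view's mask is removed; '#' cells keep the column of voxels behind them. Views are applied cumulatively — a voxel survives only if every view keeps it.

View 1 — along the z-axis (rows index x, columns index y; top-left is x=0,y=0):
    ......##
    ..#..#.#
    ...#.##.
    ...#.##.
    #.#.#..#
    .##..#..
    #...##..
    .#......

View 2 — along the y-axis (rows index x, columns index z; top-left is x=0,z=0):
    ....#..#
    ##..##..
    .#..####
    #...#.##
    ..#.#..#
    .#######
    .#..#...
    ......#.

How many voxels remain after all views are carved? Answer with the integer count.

|visual hull| = 83

start: 8×8×8 = 512 voxels
step 1: project along z, AND mask (22/64) → |grid| = 176
step 2: project along y, AND mask (28/64) → |grid| = 83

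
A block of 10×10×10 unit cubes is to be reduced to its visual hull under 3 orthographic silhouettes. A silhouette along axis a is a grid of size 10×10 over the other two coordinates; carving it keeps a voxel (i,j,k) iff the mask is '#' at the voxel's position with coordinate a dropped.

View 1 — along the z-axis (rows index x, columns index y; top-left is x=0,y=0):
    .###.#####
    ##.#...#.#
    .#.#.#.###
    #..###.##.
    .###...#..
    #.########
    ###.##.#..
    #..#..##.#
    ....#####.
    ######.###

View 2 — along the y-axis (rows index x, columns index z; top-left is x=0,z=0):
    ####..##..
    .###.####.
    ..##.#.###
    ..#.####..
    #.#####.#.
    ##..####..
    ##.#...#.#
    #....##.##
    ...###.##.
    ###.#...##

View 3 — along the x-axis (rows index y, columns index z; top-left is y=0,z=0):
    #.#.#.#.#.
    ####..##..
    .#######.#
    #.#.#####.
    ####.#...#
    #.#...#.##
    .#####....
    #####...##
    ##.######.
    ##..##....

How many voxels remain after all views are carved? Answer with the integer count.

before carving: 1000 voxels (10×10×10)
  1. axis=2 (XY plane), |mask|=63  ⇒  voxels=630
  2. axis=1 (XZ plane), |mask|=58  ⇒  voxels=365
  3. axis=0 (YZ plane), |mask|=61  ⇒  voxels=224

remaining voxels: 224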